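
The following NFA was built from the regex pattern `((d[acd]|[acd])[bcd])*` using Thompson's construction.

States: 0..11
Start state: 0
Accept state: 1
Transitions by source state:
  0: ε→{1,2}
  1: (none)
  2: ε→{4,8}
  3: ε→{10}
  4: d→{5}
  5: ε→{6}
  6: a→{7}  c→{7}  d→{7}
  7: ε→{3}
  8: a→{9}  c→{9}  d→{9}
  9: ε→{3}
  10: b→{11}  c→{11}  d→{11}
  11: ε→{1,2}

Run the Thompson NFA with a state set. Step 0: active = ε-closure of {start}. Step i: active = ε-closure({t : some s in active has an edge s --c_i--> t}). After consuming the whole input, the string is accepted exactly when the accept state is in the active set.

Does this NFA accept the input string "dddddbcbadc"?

initial (ε-close {0}): {0,1,2,4,8}
'd' @ 1: {3,5,6,9,10}
'd' @ 2: {1,2,3,4,7,8,10,11}  ✓accept
'd' @ 3: {1,2,3,4,5,6,8,9,10,11}  ✓accept
'd' @ 4: {1,2,3,4,5,6,7,8,9,10,11}  ✓accept
'd' @ 5: {1,2,3,4,5,6,7,8,9,10,11}  ✓accept
'b' @ 6: {1,2,4,8,11}  ✓accept
'c' @ 7: {3,9,10}
'b' @ 8: {1,2,4,8,11}  ✓accept
'a' @ 9: {3,9,10}
'd' @ 10: {1,2,4,8,11}  ✓accept
'c' @ 11: {3,9,10}
final: {3,9,10}; accept 1 not in set

Answer: REJECT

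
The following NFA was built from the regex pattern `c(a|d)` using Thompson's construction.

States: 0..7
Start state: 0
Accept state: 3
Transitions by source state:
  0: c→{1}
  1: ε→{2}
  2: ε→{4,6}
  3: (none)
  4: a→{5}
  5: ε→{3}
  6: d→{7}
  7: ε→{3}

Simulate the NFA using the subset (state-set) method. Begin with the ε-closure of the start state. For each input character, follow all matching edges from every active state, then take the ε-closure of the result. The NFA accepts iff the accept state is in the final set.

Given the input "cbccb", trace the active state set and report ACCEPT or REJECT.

S₀ = ε-closure({0}) = {0}
'c' @ 1: {1,2,4,6}
'b' @ 2: {}  — dead — no transitions
rest 'ccb' ignored (set empty)
after full input: {}  (accept=3 not in)

Answer: REJECT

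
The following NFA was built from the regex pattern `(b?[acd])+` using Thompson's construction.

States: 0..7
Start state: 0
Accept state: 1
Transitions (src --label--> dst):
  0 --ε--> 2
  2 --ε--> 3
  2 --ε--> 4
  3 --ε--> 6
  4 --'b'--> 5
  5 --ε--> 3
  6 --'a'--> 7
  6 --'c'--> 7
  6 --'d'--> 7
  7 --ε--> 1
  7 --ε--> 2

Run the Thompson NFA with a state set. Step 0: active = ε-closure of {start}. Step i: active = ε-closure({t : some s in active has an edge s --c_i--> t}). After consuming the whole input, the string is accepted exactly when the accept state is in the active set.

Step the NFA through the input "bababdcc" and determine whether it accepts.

start: ε-closure({0}) = {0,2,3,4,6}
'b' @ 1: {3,5,6}
'a' @ 2: {1,2,3,4,6,7}  [accepting]
'b' @ 3: {3,5,6}
'a' @ 4: {1,2,3,4,6,7}  [accepting]
'b' @ 5: {3,5,6}
'd' @ 6: {1,2,3,4,6,7}  [accepting]
'c' @ 7: {1,2,3,4,6,7}  [accepting]
'c' @ 8: {1,2,3,4,6,7}  [accepting]
final: {1,2,3,4,6,7}; accept 1 in set

Answer: ACCEPT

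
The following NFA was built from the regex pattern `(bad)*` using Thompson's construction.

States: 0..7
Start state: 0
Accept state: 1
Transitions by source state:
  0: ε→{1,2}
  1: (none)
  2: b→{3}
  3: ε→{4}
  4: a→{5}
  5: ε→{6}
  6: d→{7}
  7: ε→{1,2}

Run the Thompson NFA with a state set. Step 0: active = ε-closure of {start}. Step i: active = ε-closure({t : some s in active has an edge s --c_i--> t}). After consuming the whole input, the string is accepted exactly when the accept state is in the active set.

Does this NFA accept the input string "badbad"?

S₀ = ε-closure({0}) = {0,1,2}
'b' @ 1: {3,4}
'a' @ 2: {5,6}
'd' @ 3: {1,2,7}  [accepting]
'b' @ 4: {3,4}
'a' @ 5: {5,6}
'd' @ 6: {1,2,7}  [accepting]
final: {1,2,7}; accept 1 in set

Answer: ACCEPT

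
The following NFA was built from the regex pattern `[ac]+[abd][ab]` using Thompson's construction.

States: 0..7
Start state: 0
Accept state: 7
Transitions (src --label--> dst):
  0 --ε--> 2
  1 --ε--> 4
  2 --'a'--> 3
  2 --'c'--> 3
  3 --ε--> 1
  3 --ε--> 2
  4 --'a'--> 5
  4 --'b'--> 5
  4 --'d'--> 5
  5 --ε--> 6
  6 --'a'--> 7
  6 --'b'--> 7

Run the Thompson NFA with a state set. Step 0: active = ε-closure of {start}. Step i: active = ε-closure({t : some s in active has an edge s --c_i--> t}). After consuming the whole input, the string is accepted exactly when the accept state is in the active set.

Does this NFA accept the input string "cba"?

start: ε-closure({0}) = {0,2}
'c' @ 1: {1,2,3,4}
'b' @ 2: {5,6}
'a' @ 3: {7}  [accepting]
end set {7} — state 7 in

Answer: ACCEPT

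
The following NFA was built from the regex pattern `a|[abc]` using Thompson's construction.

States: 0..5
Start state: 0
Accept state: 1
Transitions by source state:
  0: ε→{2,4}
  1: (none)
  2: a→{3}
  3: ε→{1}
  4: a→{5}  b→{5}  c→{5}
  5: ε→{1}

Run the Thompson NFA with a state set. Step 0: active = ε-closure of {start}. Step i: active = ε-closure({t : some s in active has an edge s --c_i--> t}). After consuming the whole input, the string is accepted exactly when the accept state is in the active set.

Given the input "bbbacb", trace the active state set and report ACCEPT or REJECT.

initial (ε-close {0}): {0,2,4}
'b' @ 1: {1,5}  ✓accept
'b' @ 2: {}  — no active states
rest 'bacb' ignored (set empty)
end set {} — state 1 not in

Answer: REJECT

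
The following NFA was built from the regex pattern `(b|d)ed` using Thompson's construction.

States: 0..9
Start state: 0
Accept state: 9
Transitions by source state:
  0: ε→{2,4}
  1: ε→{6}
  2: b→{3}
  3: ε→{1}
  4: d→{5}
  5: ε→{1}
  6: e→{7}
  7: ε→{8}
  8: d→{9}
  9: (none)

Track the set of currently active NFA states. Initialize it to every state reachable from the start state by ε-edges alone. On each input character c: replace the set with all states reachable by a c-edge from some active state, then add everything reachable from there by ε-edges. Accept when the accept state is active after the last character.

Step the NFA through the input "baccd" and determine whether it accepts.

Answer: REJECT

Steps:
S₀ = ε-closure({0}) = {0,2,4}
'b' @ 1: {1,3,6}
'a' @ 2: {}  — state set empty
rest 'ccd' ignored (set empty)
after full input: {}  (accept=9 not in)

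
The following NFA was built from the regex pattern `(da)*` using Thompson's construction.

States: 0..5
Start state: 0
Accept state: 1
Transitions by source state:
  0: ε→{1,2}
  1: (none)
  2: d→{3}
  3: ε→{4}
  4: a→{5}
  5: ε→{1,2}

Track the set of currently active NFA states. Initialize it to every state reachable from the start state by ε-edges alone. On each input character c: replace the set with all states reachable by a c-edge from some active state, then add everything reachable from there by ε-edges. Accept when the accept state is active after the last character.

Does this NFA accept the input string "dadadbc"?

start: ε-closure({0}) = {0,1,2}
'd' @ 1: {3,4}
'a' @ 2: {1,2,5}  (accept∈set)
'd' @ 3: {3,4}
'a' @ 4: {1,2,5}  (accept∈set)
'd' @ 5: {3,4}
'b' @ 6: {}  — dead — no transitions
rest 'c' ignored (set empty)
final: {}; accept 1 not in set

Answer: REJECT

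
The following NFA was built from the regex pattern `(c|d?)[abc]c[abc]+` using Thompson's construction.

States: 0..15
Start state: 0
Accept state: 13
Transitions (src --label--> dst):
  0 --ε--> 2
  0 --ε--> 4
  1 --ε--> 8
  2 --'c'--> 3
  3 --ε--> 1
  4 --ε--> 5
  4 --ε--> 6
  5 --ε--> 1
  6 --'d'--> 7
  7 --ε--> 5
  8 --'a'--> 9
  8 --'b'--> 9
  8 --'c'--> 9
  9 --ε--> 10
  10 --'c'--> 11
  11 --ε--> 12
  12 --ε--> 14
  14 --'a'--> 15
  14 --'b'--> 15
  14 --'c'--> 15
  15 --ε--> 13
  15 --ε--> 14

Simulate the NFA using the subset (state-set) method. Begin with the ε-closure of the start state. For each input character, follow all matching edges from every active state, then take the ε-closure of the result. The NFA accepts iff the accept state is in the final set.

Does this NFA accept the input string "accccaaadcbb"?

start: ε-closure({0}) = {0,1,2,4,5,6,8}
'a' @ 1: {9,10}
'c' @ 2: {11,12,14}
'c' @ 3: {13,14,15}  ✓accept
'c' @ 4: {13,14,15}  ✓accept
'c' @ 5: {13,14,15}  ✓accept
'a' @ 6: {13,14,15}  ✓accept
'a' @ 7: {13,14,15}  ✓accept
'a' @ 8: {13,14,15}  ✓accept
'd' @ 9: {}  — no active states
rest 'cbb' ignored (set empty)
end set {} — state 13 not in

Answer: REJECT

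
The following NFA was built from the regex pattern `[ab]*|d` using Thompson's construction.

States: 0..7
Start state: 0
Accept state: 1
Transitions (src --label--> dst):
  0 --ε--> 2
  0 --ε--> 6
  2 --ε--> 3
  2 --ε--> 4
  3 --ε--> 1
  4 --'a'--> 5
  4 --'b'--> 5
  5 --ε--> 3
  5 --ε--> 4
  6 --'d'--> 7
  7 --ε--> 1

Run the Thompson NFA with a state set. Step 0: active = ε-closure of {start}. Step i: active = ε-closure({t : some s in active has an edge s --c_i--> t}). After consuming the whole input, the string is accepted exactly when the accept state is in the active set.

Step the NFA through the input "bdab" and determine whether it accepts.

S₀ = ε-closure({0}) = {0,1,2,3,4,6}
'b' @ 1: {1,3,4,5}  (accept∈set)
'd' @ 2: {}  — no active states
rest 'ab' ignored (set empty)
after full input: {}  (accept=1 not in)

Answer: REJECT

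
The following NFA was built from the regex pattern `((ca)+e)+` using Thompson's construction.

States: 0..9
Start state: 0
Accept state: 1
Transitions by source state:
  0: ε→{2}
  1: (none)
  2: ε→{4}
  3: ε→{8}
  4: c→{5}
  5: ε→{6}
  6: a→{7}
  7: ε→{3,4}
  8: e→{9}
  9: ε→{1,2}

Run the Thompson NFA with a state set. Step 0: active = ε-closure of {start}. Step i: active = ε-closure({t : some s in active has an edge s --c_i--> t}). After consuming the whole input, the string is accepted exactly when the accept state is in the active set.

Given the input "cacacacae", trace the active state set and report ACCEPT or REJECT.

Answer: ACCEPT

Derivation:
start: ε-closure({0}) = {0,2,4}
'c' @ 1: {5,6}
'a' @ 2: {3,4,7,8}
'c' @ 3: {5,6}
'a' @ 4: {3,4,7,8}
'c' @ 5: {5,6}
'a' @ 6: {3,4,7,8}
'c' @ 7: {5,6}
'a' @ 8: {3,4,7,8}
'e' @ 9: {1,2,4,9}  [accepting]
after full input: {1,2,4,9}  (accept=1 in)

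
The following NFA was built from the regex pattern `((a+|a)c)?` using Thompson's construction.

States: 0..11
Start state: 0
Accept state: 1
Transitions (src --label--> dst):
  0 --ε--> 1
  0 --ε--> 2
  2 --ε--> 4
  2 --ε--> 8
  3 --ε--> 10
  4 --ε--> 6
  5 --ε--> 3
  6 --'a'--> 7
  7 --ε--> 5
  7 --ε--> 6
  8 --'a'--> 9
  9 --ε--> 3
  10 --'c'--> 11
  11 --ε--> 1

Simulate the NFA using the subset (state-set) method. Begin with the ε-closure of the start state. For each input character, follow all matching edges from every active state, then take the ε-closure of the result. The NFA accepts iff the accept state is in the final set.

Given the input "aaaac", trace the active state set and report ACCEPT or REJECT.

initial (ε-close {0}): {0,1,2,4,6,8}
'a' @ 1: {3,5,6,7,9,10}
'a' @ 2: {3,5,6,7,10}
'a' @ 3: {3,5,6,7,10}
'a' @ 4: {3,5,6,7,10}
'c' @ 5: {1,11}  ✓accept
final: {1,11}; accept 1 in set

Answer: ACCEPT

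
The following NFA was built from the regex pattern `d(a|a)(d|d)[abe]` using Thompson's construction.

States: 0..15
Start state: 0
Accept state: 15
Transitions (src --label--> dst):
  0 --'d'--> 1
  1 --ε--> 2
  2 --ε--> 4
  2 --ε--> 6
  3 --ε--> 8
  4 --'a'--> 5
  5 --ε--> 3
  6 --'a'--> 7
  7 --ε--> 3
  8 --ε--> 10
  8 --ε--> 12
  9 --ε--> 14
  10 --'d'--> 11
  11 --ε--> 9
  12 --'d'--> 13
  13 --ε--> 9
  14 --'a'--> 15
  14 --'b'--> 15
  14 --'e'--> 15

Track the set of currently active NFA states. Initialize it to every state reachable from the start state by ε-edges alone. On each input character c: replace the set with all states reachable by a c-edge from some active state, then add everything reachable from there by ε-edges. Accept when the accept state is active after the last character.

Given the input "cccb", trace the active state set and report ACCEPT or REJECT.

initial (ε-close {0}): {0}
'c' @ 1: {}  — dead — no transitions
rest 'ccb' ignored (set empty)
final: {}; accept 15 not in set

Answer: REJECT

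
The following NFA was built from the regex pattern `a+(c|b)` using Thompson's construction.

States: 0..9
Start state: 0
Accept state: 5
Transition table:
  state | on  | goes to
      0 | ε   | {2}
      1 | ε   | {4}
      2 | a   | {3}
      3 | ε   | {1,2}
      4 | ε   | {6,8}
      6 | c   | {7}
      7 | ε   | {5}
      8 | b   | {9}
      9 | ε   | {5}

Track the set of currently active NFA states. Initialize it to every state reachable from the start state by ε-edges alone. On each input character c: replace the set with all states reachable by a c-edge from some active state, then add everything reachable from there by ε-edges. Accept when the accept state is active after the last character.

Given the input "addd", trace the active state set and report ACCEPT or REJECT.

Answer: REJECT

Derivation:
start: ε-closure({0}) = {0,2}
'a' @ 1: {1,2,3,4,6,8}
'd' @ 2: {}  — no active states
rest 'dd' ignored (set empty)
end set {} — state 5 not in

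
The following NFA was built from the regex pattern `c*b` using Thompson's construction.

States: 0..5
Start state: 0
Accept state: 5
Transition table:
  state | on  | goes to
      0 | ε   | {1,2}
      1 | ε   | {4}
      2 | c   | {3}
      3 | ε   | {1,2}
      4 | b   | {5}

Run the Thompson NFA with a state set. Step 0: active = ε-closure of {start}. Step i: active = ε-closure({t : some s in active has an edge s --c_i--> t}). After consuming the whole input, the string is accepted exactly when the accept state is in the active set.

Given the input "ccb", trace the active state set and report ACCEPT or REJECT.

initial (ε-close {0}): {0,1,2,4}
'c' @ 1: {1,2,3,4}
'c' @ 2: {1,2,3,4}
'b' @ 3: {5}  (accept∈set)
final: {5}; accept 5 in set

Answer: ACCEPT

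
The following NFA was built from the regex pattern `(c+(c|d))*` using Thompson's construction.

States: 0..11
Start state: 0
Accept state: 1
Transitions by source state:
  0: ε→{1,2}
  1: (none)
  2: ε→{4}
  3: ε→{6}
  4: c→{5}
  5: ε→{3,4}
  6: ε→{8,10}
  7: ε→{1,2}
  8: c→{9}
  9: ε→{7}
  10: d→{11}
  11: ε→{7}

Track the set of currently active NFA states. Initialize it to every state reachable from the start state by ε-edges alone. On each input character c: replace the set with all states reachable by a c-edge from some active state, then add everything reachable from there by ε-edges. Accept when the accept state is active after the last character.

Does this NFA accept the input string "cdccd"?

Answer: ACCEPT

Steps:
initial (ε-close {0}): {0,1,2,4}
'c' @ 1: {3,4,5,6,8,10}
'd' @ 2: {1,2,4,7,11}  [accepting]
'c' @ 3: {3,4,5,6,8,10}
'c' @ 4: {1,2,3,4,5,6,7,8,9,10}  [accepting]
'd' @ 5: {1,2,4,7,11}  [accepting]
end set {1,2,4,7,11} — state 1 in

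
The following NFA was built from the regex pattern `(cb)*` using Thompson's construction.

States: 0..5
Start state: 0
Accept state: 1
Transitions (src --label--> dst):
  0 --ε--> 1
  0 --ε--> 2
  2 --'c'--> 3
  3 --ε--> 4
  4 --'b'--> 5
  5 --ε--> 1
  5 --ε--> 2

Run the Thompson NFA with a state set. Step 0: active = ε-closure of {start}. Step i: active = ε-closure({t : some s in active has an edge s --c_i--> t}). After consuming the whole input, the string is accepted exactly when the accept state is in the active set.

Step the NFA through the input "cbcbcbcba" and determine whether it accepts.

Answer: REJECT

Steps:
initial (ε-close {0}): {0,1,2}
'c' @ 1: {3,4}
'b' @ 2: {1,2,5}  (accept∈set)
'c' @ 3: {3,4}
'b' @ 4: {1,2,5}  (accept∈set)
'c' @ 5: {3,4}
'b' @ 6: {1,2,5}  (accept∈set)
'c' @ 7: {3,4}
'b' @ 8: {1,2,5}  (accept∈set)
'a' @ 9: {}  — state set empty
end set {} — state 1 not in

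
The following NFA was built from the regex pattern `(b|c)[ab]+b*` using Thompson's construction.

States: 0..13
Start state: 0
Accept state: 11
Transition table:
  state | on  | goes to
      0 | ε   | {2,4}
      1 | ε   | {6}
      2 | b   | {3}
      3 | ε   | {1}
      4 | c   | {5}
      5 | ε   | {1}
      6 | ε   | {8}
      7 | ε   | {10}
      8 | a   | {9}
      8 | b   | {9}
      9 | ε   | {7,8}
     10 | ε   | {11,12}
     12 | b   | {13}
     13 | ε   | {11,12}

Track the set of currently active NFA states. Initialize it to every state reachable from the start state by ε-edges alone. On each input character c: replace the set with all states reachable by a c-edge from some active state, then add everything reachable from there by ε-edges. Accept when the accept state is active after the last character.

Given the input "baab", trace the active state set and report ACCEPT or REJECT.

start: ε-closure({0}) = {0,2,4}
'b' @ 1: {1,3,6,8}
'a' @ 2: {7,8,9,10,11,12}  [accepting]
'a' @ 3: {7,8,9,10,11,12}  [accepting]
'b' @ 4: {7,8,9,10,11,12,13}  [accepting]
final: {7,8,9,10,11,12,13}; accept 11 in set

Answer: ACCEPT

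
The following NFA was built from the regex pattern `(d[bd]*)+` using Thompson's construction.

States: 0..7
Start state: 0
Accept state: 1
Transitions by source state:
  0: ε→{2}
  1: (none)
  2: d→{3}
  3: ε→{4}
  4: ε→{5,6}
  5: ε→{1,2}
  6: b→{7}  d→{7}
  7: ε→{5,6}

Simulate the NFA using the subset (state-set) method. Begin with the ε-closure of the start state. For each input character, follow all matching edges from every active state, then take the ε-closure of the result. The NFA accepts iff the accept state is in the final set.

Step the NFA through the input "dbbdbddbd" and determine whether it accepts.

Answer: ACCEPT

Trace:
start: ε-closure({0}) = {0,2}
'd' @ 1: {1,2,3,4,5,6}  [accepting]
'b' @ 2: {1,2,5,6,7}  [accepting]
'b' @ 3: {1,2,5,6,7}  [accepting]
'd' @ 4: {1,2,3,4,5,6,7}  [accepting]
'b' @ 5: {1,2,5,6,7}  [accepting]
'd' @ 6: {1,2,3,4,5,6,7}  [accepting]
'd' @ 7: {1,2,3,4,5,6,7}  [accepting]
'b' @ 8: {1,2,5,6,7}  [accepting]
'd' @ 9: {1,2,3,4,5,6,7}  [accepting]
after full input: {1,2,3,4,5,6,7}  (accept=1 in)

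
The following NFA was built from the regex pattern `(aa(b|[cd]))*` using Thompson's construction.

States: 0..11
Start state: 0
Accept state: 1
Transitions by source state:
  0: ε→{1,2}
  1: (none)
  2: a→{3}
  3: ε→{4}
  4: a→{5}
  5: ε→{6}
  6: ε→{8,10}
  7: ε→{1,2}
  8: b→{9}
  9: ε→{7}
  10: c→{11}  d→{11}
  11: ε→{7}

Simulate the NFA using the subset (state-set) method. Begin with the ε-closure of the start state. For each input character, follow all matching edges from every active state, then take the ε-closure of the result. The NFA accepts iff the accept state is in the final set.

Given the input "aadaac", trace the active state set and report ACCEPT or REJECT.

initial (ε-close {0}): {0,1,2}
'a' @ 1: {3,4}
'a' @ 2: {5,6,8,10}
'd' @ 3: {1,2,7,11}  (accept∈set)
'a' @ 4: {3,4}
'a' @ 5: {5,6,8,10}
'c' @ 6: {1,2,7,11}  (accept∈set)
after full input: {1,2,7,11}  (accept=1 in)

Answer: ACCEPT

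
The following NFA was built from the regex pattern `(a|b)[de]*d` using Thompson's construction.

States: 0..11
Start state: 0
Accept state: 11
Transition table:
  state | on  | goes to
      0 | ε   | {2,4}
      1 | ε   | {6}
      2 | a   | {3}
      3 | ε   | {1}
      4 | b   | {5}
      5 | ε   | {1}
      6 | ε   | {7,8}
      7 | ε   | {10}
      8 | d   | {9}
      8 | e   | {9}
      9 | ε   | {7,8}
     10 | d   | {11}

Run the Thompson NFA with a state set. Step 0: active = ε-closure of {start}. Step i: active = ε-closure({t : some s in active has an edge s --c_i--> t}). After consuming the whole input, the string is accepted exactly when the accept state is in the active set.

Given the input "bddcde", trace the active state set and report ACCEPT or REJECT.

start: ε-closure({0}) = {0,2,4}
'b' @ 1: {1,5,6,7,8,10}
'd' @ 2: {7,8,9,10,11}  (accept∈set)
'd' @ 3: {7,8,9,10,11}  (accept∈set)
'c' @ 4: {}  — state set empty
rest 'de' ignored (set empty)
after full input: {}  (accept=11 not in)

Answer: REJECT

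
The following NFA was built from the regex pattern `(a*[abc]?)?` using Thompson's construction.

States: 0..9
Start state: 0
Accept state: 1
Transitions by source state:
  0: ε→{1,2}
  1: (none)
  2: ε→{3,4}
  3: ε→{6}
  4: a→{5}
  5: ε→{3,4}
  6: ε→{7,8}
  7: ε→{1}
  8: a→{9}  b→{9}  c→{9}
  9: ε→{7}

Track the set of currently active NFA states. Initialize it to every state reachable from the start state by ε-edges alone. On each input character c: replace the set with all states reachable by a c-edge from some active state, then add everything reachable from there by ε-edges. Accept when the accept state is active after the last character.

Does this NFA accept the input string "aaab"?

Answer: ACCEPT

Derivation:
start: ε-closure({0}) = {0,1,2,3,4,6,7,8}
'a' @ 1: {1,3,4,5,6,7,8,9}  [accepting]
'a' @ 2: {1,3,4,5,6,7,8,9}  [accepting]
'a' @ 3: {1,3,4,5,6,7,8,9}  [accepting]
'b' @ 4: {1,7,9}  [accepting]
end set {1,7,9} — state 1 in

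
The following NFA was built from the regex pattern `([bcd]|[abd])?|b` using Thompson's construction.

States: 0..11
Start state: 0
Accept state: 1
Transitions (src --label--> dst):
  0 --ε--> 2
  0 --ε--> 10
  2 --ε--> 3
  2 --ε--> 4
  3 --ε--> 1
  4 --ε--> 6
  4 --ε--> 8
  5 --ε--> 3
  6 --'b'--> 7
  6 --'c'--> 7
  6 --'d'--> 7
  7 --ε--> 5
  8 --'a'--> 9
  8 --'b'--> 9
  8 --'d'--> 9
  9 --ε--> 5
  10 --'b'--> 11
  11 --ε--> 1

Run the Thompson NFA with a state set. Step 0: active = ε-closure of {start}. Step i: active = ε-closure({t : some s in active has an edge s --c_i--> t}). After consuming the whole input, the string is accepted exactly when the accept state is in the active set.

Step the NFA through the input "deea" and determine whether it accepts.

start: ε-closure({0}) = {0,1,2,3,4,6,8,10}
'd' @ 1: {1,3,5,7,9}  (accept∈set)
'e' @ 2: {}  — state set empty
rest 'ea' ignored (set empty)
final: {}; accept 1 not in set

Answer: REJECT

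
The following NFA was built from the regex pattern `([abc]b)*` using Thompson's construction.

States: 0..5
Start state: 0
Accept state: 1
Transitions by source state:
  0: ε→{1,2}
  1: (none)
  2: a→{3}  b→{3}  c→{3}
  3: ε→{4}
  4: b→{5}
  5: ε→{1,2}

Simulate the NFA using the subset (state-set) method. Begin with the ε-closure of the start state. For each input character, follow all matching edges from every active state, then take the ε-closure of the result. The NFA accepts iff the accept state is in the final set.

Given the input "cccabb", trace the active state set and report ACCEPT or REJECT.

start: ε-closure({0}) = {0,1,2}
'c' @ 1: {3,4}
'c' @ 2: {}  — dead — no transitions
rest 'cabb' ignored (set empty)
after full input: {}  (accept=1 not in)

Answer: REJECT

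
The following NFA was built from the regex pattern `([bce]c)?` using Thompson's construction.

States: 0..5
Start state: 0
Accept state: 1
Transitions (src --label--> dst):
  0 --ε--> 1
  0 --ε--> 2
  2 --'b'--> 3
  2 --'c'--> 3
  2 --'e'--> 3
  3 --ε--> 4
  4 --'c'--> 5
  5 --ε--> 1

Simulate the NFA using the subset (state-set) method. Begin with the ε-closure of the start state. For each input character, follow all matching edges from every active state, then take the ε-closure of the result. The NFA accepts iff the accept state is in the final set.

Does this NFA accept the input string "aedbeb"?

Answer: REJECT

Steps:
start: ε-closure({0}) = {0,1,2}
'a' @ 1: {}  — dead — no transitions
rest 'edbeb' ignored (set empty)
end set {} — state 1 not in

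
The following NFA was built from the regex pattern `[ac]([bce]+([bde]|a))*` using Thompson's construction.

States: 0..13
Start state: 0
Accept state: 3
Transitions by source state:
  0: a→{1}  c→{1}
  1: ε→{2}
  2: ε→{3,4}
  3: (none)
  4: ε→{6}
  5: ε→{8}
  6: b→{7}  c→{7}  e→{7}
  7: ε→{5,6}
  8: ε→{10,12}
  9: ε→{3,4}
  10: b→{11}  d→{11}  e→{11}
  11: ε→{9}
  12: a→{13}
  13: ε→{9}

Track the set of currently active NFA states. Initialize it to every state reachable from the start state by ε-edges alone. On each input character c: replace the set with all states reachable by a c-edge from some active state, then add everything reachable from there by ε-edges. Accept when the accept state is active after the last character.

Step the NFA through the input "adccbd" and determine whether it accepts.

Answer: REJECT

Trace:
start: ε-closure({0}) = {0}
'a' @ 1: {1,2,3,4,6}  (accept∈set)
'd' @ 2: {}  — dead — no transitions
rest 'ccbd' ignored (set empty)
end set {} — state 3 not in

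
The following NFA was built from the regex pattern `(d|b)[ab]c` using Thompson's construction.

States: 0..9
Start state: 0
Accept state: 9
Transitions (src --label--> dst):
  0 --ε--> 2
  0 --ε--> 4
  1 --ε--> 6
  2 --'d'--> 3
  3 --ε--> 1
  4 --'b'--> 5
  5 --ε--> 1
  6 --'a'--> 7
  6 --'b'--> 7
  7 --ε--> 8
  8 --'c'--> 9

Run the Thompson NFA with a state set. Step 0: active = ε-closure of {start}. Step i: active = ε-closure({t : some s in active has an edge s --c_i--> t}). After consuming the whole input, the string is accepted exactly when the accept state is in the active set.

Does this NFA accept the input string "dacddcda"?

Answer: REJECT

Steps:
start: ε-closure({0}) = {0,2,4}
'd' @ 1: {1,3,6}
'a' @ 2: {7,8}
'c' @ 3: {9}  ✓accept
'd' @ 4: {}  — state set empty
rest 'dcda' ignored (set empty)
final: {}; accept 9 not in set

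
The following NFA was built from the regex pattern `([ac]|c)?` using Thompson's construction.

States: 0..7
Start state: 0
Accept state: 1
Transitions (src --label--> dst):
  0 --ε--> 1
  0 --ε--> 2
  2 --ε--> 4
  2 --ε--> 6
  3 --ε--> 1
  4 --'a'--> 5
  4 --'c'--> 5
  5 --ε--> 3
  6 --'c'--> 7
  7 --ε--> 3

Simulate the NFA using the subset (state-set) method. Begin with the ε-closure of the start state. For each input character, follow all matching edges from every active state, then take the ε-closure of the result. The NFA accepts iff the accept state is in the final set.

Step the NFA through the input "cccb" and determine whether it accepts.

initial (ε-close {0}): {0,1,2,4,6}
'c' @ 1: {1,3,5,7}  [accepting]
'c' @ 2: {}  — dead — no transitions
rest 'cb' ignored (set empty)
final: {}; accept 1 not in set

Answer: REJECT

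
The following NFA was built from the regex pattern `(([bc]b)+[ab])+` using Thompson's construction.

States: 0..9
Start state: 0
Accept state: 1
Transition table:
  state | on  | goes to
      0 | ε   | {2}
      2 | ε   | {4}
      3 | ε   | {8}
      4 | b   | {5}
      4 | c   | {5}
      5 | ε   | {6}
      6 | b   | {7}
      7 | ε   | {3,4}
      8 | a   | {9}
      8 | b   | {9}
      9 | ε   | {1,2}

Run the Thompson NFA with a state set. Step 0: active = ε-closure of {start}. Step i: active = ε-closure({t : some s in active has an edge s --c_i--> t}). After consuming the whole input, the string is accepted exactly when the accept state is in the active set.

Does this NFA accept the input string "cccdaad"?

Answer: REJECT

Steps:
start: ε-closure({0}) = {0,2,4}
'c' @ 1: {5,6}
'c' @ 2: {}  — no active states
rest 'cdaad' ignored (set empty)
after full input: {}  (accept=1 not in)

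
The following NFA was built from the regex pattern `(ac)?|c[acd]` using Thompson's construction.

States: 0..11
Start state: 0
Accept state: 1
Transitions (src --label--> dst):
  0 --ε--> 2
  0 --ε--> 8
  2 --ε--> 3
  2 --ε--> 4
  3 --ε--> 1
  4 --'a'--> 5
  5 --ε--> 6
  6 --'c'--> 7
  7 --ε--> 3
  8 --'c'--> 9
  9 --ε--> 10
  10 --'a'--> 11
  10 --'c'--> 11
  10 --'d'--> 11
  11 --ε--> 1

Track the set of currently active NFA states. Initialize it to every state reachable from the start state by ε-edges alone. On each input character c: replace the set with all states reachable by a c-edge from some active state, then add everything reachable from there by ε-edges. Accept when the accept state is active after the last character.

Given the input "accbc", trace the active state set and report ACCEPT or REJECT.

Answer: REJECT

Steps:
start: ε-closure({0}) = {0,1,2,3,4,8}
'a' @ 1: {5,6}
'c' @ 2: {1,3,7}  (accept∈set)
'c' @ 3: {}  — dead — no transitions
rest 'bc' ignored (set empty)
after full input: {}  (accept=1 not in)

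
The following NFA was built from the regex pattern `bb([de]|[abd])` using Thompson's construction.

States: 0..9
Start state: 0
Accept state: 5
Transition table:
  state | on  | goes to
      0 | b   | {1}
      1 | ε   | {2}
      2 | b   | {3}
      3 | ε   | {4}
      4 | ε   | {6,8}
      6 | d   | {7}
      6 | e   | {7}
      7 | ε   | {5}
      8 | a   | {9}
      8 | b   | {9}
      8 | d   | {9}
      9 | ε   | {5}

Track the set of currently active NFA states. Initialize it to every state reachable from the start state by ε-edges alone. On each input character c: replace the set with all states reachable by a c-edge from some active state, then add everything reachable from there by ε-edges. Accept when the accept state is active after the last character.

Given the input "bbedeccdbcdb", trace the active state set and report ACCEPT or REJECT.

start: ε-closure({0}) = {0}
'b' @ 1: {1,2}
'b' @ 2: {3,4,6,8}
'e' @ 3: {5,7}  [accepting]
'd' @ 4: {}  — dead — no transitions
rest 'eccdbcdb' ignored (set empty)
final: {}; accept 5 not in set

Answer: REJECT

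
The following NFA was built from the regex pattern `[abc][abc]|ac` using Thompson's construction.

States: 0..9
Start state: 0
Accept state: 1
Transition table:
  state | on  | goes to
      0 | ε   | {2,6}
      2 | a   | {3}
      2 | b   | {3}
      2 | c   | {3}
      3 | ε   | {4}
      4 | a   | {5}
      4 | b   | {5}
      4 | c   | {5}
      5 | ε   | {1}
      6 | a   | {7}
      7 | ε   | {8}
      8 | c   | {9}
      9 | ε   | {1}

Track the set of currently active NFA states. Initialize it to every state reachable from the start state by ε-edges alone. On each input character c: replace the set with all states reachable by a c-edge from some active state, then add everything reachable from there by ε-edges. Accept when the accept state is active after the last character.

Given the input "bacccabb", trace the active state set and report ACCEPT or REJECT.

Answer: REJECT

Trace:
initial (ε-close {0}): {0,2,6}
'b' @ 1: {3,4}
'a' @ 2: {1,5}  ✓accept
'c' @ 3: {}  — state set empty
rest 'ccabb' ignored (set empty)
end set {} — state 1 not in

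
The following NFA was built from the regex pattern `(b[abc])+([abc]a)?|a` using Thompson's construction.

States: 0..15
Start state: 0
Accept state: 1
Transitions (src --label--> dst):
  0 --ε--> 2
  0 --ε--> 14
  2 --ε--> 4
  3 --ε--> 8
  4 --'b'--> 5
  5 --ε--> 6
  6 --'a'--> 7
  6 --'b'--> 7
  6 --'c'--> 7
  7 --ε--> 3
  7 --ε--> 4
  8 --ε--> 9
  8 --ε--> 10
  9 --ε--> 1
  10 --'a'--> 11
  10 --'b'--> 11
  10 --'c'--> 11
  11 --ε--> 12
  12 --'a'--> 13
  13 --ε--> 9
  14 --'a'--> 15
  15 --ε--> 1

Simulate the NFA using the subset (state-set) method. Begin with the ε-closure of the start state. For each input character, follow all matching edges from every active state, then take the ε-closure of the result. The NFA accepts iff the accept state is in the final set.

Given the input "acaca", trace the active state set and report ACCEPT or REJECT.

initial (ε-close {0}): {0,2,4,14}
'a' @ 1: {1,15}  (accept∈set)
'c' @ 2: {}  — dead — no transitions
rest 'aca' ignored (set empty)
after full input: {}  (accept=1 not in)

Answer: REJECT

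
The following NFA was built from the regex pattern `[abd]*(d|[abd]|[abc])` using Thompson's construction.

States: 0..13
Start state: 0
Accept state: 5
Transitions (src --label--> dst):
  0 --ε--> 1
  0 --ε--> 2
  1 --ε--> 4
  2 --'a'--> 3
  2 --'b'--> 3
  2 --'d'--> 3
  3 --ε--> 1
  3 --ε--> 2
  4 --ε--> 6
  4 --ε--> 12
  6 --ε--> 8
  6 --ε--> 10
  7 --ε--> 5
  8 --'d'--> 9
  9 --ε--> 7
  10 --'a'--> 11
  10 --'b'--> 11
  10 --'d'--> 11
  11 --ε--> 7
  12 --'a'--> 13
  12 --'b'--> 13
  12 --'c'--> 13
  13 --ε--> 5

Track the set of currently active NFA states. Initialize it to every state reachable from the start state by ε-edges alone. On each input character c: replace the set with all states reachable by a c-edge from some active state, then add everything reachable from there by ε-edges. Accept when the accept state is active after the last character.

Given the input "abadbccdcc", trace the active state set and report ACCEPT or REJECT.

Answer: REJECT

Derivation:
start: ε-closure({0}) = {0,1,2,4,6,8,10,12}
'a' @ 1: {1,2,3,4,5,6,7,8,10,11,12,13}  ✓accept
'b' @ 2: {1,2,3,4,5,6,7,8,10,11,12,13}  ✓accept
'a' @ 3: {1,2,3,4,5,6,7,8,10,11,12,13}  ✓accept
'd' @ 4: {1,2,3,4,5,6,7,8,9,10,11,12}  ✓accept
'b' @ 5: {1,2,3,4,5,6,7,8,10,11,12,13}  ✓accept
'c' @ 6: {5,13}  ✓accept
'c' @ 7: {}  — no active states
rest 'dcc' ignored (set empty)
end set {} — state 5 not in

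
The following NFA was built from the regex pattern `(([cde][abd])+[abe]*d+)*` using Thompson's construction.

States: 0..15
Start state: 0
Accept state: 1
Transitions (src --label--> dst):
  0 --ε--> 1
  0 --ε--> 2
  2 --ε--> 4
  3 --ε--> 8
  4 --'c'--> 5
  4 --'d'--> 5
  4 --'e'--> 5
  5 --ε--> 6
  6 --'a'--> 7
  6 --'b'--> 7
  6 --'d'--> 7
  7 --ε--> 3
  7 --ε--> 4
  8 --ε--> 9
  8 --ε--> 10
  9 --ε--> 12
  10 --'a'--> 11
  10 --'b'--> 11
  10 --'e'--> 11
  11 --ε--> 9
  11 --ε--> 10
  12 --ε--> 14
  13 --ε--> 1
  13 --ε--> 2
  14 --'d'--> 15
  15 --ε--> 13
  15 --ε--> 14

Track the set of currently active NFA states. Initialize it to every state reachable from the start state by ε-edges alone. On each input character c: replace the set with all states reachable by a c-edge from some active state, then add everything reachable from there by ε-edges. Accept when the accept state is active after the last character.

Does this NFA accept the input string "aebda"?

S₀ = ε-closure({0}) = {0,1,2,4}
'a' @ 1: {}  — no active states
rest 'ebda' ignored (set empty)
end set {} — state 1 not in

Answer: REJECT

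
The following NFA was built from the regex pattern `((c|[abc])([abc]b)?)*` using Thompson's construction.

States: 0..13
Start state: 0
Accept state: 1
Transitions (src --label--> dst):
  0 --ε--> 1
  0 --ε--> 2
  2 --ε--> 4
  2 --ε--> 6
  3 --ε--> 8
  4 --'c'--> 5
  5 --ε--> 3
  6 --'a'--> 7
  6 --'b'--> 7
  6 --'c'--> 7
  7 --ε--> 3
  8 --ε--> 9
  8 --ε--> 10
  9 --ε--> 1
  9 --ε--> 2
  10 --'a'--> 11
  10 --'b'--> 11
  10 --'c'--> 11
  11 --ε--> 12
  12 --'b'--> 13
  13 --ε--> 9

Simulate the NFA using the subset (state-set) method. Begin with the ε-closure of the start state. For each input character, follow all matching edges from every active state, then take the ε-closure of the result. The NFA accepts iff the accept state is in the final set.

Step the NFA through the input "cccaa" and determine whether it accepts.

Answer: ACCEPT

Derivation:
initial (ε-close {0}): {0,1,2,4,6}
'c' @ 1: {1,2,3,4,5,6,7,8,9,10}  (accept∈set)
'c' @ 2: {1,2,3,4,5,6,7,8,9,10,11,12}  (accept∈set)
'c' @ 3: {1,2,3,4,5,6,7,8,9,10,11,12}  (accept∈set)
'a' @ 4: {1,2,3,4,6,7,8,9,10,11,12}  (accept∈set)
'a' @ 5: {1,2,3,4,6,7,8,9,10,11,12}  (accept∈set)
end set {1,2,3,4,6,7,8,9,10,11,12} — state 1 in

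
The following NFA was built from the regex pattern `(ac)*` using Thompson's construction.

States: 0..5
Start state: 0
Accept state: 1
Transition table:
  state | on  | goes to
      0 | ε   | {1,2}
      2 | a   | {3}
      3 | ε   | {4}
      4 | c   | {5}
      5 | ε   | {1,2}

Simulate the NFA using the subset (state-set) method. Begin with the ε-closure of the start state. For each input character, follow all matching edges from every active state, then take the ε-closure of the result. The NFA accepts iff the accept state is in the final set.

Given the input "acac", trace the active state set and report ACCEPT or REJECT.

S₀ = ε-closure({0}) = {0,1,2}
'a' @ 1: {3,4}
'c' @ 2: {1,2,5}  (accept∈set)
'a' @ 3: {3,4}
'c' @ 4: {1,2,5}  (accept∈set)
final: {1,2,5}; accept 1 in set

Answer: ACCEPT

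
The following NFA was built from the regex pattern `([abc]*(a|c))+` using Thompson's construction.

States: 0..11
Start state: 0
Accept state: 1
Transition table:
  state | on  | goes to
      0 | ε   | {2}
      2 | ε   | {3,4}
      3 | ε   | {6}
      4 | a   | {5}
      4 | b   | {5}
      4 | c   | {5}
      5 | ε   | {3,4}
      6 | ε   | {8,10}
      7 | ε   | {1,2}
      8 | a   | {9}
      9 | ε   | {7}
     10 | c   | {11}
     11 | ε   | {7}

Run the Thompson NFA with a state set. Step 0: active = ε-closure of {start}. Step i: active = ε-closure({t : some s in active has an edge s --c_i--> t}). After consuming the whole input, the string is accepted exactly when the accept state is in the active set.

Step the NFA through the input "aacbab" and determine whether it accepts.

start: ε-closure({0}) = {0,2,3,4,6,8,10}
'a' @ 1: {1,2,3,4,5,6,7,8,9,10}  (accept∈set)
'a' @ 2: {1,2,3,4,5,6,7,8,9,10}  (accept∈set)
'c' @ 3: {1,2,3,4,5,6,7,8,10,11}  (accept∈set)
'b' @ 4: {3,4,5,6,8,10}
'a' @ 5: {1,2,3,4,5,6,7,8,9,10}  (accept∈set)
'b' @ 6: {3,4,5,6,8,10}
after full input: {3,4,5,6,8,10}  (accept=1 not in)

Answer: REJECT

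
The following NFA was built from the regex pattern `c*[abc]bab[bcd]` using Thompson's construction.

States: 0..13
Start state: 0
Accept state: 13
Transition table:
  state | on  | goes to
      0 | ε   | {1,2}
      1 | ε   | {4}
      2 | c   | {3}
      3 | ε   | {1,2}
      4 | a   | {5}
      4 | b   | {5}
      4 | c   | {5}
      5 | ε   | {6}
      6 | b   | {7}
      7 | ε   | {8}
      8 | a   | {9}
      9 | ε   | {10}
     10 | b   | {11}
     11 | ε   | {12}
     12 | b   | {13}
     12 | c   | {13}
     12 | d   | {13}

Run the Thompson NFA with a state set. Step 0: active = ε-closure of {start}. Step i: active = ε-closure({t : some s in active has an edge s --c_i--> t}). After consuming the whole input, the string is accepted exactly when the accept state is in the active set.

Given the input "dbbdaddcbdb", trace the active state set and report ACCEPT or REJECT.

initial (ε-close {0}): {0,1,2,4}
'd' @ 1: {}  — no active states
rest 'bbdaddcbdb' ignored (set empty)
end set {} — state 13 not in

Answer: REJECT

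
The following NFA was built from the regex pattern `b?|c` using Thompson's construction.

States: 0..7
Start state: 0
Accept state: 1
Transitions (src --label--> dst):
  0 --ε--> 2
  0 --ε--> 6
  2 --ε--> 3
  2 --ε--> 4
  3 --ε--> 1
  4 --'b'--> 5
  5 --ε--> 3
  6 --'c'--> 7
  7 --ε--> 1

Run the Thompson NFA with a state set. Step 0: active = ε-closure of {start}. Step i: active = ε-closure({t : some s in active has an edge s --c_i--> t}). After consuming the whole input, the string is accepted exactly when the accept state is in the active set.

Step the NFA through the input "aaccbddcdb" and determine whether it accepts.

S₀ = ε-closure({0}) = {0,1,2,3,4,6}
'a' @ 1: {}  — state set empty
rest 'accbddcdb' ignored (set empty)
final: {}; accept 1 not in set

Answer: REJECT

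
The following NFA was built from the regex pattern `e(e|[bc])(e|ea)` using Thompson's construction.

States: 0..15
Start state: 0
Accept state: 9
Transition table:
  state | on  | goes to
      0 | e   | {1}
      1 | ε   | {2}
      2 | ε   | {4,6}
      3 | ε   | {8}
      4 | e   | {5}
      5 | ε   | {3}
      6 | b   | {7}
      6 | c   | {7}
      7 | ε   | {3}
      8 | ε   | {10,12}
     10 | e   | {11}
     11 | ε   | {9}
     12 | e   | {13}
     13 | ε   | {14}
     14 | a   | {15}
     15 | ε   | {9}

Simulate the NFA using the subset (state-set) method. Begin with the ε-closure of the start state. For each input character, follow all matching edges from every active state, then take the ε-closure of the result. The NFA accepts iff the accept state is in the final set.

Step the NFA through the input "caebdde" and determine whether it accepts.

Answer: REJECT

Steps:
S₀ = ε-closure({0}) = {0}
'c' @ 1: {}  — state set empty
rest 'aebdde' ignored (set empty)
after full input: {}  (accept=9 not in)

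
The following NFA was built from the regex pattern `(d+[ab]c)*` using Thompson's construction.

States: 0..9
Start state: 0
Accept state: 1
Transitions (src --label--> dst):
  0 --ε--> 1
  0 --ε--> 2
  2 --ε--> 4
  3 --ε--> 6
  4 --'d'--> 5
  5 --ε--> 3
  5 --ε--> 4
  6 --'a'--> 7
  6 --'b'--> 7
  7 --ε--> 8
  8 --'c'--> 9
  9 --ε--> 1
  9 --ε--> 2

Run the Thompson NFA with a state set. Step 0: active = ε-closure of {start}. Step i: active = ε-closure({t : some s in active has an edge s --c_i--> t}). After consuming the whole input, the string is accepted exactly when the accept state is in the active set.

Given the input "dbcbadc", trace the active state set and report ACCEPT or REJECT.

Answer: REJECT

Derivation:
S₀ = ε-closure({0}) = {0,1,2,4}
'd' @ 1: {3,4,5,6}
'b' @ 2: {7,8}
'c' @ 3: {1,2,4,9}  ✓accept
'b' @ 4: {}  — dead — no transitions
rest 'adc' ignored (set empty)
end set {} — state 1 not in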